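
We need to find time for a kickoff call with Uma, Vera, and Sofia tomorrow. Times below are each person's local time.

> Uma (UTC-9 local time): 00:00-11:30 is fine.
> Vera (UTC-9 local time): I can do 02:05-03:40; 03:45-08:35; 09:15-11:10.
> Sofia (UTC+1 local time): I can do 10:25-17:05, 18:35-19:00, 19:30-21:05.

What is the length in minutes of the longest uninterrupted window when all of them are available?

Uma in UTC: 09:00-20:30 (add 9h to convert from UTC-9).
Vera in UTC: 11:05-12:40, 12:45-17:35, 18:15-20:10 (add 9h to convert from UTC-9).
Sofia in UTC: 09:25-16:05, 17:35-18:00, 18:30-20:05 (subtract 1h to convert from UTC+1).
Uma ∩ Vera: 11:05-12:40, 12:45-17:35, 18:15-20:10.
Uma ∩ Vera ∩ Sofia: 11:05-12:40, 12:45-16:05, 18:30-20:05.
The longest is 12:45-16:05 at 200 minutes.

200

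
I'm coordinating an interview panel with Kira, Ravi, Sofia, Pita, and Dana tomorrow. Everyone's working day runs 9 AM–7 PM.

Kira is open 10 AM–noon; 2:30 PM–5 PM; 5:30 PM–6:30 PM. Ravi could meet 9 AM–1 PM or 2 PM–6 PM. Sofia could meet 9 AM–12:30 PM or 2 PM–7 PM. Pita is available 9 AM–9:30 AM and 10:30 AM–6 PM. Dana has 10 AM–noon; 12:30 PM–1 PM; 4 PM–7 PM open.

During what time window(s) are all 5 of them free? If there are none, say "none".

10:30-12:00, 16:00-17:00, 17:30-18:00

Kira ∩ Ravi: 10:00-12:00, 14:30-17:00, 17:30-18:00.
Kira ∩ Ravi ∩ Sofia: 10:00-12:00, 14:30-17:00, 17:30-18:00.
Kira ∩ Ravi ∩ Sofia ∩ Pita: 10:30-12:00, 14:30-17:00, 17:30-18:00.
Kira ∩ Ravi ∩ Sofia ∩ Pita ∩ Dana: 10:30-12:00, 16:00-17:00, 17:30-18:00.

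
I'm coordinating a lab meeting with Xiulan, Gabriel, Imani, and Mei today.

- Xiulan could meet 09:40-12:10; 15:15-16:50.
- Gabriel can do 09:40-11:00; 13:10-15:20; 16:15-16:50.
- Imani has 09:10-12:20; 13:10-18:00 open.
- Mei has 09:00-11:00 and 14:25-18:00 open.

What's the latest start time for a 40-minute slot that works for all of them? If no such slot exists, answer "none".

10:20

Xiulan ∩ Gabriel: 09:40-11:00, 15:15-15:20, 16:15-16:50.
Xiulan ∩ Gabriel ∩ Imani: 09:40-11:00, 15:15-15:20, 16:15-16:50.
Xiulan ∩ Gabriel ∩ Imani ∩ Mei: 09:40-11:00, 15:15-15:20, 16:15-16:50.
The last common window of at least 40 minutes is 09:40-11:00; a 40-minute meeting can start as late as 10:20 and still end by 11:00.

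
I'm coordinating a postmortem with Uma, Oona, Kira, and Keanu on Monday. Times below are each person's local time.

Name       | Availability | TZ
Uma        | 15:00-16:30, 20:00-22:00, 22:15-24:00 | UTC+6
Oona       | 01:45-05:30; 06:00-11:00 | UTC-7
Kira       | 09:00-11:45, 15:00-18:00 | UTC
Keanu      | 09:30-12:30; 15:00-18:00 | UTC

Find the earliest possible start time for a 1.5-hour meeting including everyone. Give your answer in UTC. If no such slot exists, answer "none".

16:15

Uma in UTC: 09:00-10:30, 14:00-16:00, 16:15-18:00 (subtract 6h to convert from UTC+6).
Oona in UTC: 08:45-12:30, 13:00-18:00 (add 7h to convert from UTC-7).
Kira in UTC: 09:00-11:45, 15:00-18:00.
Keanu in UTC: 09:30-12:30, 15:00-18:00.
Uma ∩ Oona: 09:00-10:30, 14:00-16:00, 16:15-18:00.
Uma ∩ Oona ∩ Kira: 09:00-10:30, 15:00-16:00, 16:15-18:00.
Uma ∩ Oona ∩ Kira ∩ Keanu: 09:30-10:30, 15:00-16:00, 16:15-18:00.
So the common availability across everyone is 09:30-10:30, 15:00-16:00, 16:15-18:00.
The first common window of at least 90 minutes is 16:15-18:00, so the earliest start is 16:15.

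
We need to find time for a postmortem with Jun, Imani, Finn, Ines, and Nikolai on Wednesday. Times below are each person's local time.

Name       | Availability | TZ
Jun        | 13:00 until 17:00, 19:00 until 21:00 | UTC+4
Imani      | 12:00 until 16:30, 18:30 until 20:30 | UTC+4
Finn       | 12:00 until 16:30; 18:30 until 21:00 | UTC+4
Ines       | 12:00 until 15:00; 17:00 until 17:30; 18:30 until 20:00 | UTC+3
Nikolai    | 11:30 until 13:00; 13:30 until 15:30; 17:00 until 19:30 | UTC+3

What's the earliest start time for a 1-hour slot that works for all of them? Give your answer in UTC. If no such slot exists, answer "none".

Jun in UTC: 09:00-13:00, 15:00-17:00 (subtract 4h to convert from UTC+4).
Imani in UTC: 08:00-12:30, 14:30-16:30 (subtract 4h to convert from UTC+4).
Finn in UTC: 08:00-12:30, 14:30-17:00 (subtract 4h to convert from UTC+4).
Ines in UTC: 09:00-12:00, 14:00-14:30, 15:30-17:00 (subtract 3h to convert from UTC+3).
Nikolai in UTC: 08:30-10:00, 10:30-12:30, 14:00-16:30 (subtract 3h to convert from UTC+3).
Jun ∩ Imani: 09:00-12:30, 15:00-16:30.
Jun ∩ Imani ∩ Finn: 09:00-12:30, 15:00-16:30.
Jun ∩ Imani ∩ Finn ∩ Ines: 09:00-12:00, 15:30-16:30.
Jun ∩ Imani ∩ Finn ∩ Ines ∩ Nikolai: 09:00-10:00, 10:30-12:00, 15:30-16:30.
So the common availability across everyone is 09:00-10:00, 10:30-12:00, 15:30-16:30.
The first common window of at least 60 minutes is 09:00-10:00, so the earliest start is 09:00.

09:00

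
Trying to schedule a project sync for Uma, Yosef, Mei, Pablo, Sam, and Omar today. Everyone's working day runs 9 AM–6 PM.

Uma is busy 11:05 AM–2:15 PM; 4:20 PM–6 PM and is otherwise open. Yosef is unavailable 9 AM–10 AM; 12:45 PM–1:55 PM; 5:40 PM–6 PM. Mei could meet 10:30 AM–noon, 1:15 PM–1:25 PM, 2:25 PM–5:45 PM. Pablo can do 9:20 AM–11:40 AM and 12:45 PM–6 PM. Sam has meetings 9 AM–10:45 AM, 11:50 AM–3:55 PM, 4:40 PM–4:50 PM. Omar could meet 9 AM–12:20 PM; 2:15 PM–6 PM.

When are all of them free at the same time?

Uma free: 09:00-11:05, 14:15-16:20 (invert busy blocks within the working day).
Yosef free: 10:00-12:45, 13:55-17:40 (invert busy blocks within the working day).
Mei free: 10:30-12:00, 13:15-13:25, 14:25-17:45.
Pablo free: 09:20-11:40, 12:45-18:00.
Sam free: 10:45-11:50, 15:55-16:40, 16:50-18:00 (invert busy blocks within the working day).
Omar free: 09:00-12:20, 14:15-18:00.
Uma ∩ Yosef: 10:00-11:05, 14:15-16:20.
Uma ∩ Yosef ∩ Mei: 10:30-11:05, 14:25-16:20.
Uma ∩ Yosef ∩ Mei ∩ Pablo: 10:30-11:05, 14:25-16:20.
Uma ∩ Yosef ∩ Mei ∩ Pablo ∩ Sam: 10:45-11:05, 15:55-16:20.
Uma ∩ Yosef ∩ Mei ∩ Pablo ∩ Sam ∩ Omar: 10:45-11:05, 15:55-16:20.
So the common availability across everyone is 10:45-11:05, 15:55-16:20.

10:45-11:05, 15:55-16:20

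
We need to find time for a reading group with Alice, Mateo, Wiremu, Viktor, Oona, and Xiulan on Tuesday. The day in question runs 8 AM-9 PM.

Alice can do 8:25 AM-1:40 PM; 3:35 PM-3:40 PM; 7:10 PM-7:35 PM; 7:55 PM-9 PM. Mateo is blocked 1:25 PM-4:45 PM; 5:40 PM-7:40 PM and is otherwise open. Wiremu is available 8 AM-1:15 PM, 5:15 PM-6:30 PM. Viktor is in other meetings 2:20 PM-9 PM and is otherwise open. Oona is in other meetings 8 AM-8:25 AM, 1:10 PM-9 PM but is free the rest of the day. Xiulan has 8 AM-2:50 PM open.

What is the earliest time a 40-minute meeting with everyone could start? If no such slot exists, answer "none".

08:25

Alice free: 08:25-13:40, 15:35-15:40, 19:10-19:35, 19:55-21:00.
Mateo free: 08:00-13:25, 16:45-17:40, 19:40-21:00 (invert busy blocks within the working day).
Wiremu free: 08:00-13:15, 17:15-18:30.
Viktor free: 08:00-14:20 (invert busy blocks within the working day).
Oona free: 08:25-13:10 (invert busy blocks within the working day).
Xiulan free: 08:00-14:50.
Alice ∩ Mateo: 08:25-13:25, 19:55-21:00.
Alice ∩ Mateo ∩ Wiremu: 08:25-13:15.
Alice ∩ Mateo ∩ Wiremu ∩ Viktor: 08:25-13:15.
Alice ∩ Mateo ∩ Wiremu ∩ Viktor ∩ Oona: 08:25-13:10.
Alice ∩ Mateo ∩ Wiremu ∩ Viktor ∩ Oona ∩ Xiulan: 08:25-13:10.
The first common window of at least 40 minutes is 08:25-13:10, so the earliest start is 08:25.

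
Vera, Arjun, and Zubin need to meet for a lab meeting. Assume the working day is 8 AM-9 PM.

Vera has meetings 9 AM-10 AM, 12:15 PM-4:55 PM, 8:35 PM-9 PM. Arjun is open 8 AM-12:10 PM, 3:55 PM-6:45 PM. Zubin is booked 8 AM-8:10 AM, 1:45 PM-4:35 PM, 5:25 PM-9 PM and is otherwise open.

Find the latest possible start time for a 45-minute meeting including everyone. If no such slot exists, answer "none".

11:25

Vera free: 08:00-09:00, 10:00-12:15, 16:55-20:35 (invert busy blocks within the working day).
Arjun free: 08:00-12:10, 15:55-18:45.
Zubin free: 08:10-13:45, 16:35-17:25 (invert busy blocks within the working day).
Vera ∩ Arjun: 08:00-09:00, 10:00-12:10, 16:55-18:45.
Vera ∩ Arjun ∩ Zubin: 08:10-09:00, 10:00-12:10, 16:55-17:25.
The last common window of at least 45 minutes is 10:00-12:10; a 45-minute meeting can start as late as 11:25 and still end by 12:10.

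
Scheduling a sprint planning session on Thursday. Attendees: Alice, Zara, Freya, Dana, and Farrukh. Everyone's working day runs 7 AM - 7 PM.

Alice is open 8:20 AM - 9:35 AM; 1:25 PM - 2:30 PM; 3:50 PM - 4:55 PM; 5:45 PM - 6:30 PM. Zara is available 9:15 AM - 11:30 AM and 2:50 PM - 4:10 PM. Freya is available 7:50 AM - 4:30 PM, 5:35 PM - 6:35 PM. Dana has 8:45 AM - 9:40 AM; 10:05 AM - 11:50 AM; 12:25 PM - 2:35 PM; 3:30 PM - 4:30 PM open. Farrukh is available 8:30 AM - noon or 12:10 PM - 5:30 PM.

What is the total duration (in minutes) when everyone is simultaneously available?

Alice ∩ Zara: 09:15-09:35, 15:50-16:10.
Alice ∩ Zara ∩ Freya: 09:15-09:35, 15:50-16:10.
Alice ∩ Zara ∩ Freya ∩ Dana: 09:15-09:35, 15:50-16:10.
Alice ∩ Zara ∩ Freya ∩ Dana ∩ Farrukh: 09:15-09:35, 15:50-16:10.
Those are the intersection windows.
Summing the common windows: 20 + 20 = 40 minutes.

40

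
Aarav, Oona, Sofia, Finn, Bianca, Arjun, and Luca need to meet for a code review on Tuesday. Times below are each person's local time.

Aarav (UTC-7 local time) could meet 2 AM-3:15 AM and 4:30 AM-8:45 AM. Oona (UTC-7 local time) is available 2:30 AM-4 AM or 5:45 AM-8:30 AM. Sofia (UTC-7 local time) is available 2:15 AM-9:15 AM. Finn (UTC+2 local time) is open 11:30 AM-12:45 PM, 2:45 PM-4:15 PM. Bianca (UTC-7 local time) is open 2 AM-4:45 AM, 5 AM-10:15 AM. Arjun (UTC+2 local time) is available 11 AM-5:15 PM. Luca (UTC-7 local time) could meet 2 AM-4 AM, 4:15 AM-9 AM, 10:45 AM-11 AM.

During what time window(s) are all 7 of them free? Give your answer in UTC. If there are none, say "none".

09:30-10:15, 12:45-14:15

Aarav in UTC: 09:00-10:15, 11:30-15:45 (add 7h to convert from UTC-7).
Oona in UTC: 09:30-11:00, 12:45-15:30 (add 7h to convert from UTC-7).
Sofia in UTC: 09:15-16:15 (add 7h to convert from UTC-7).
Finn in UTC: 09:30-10:45, 12:45-14:15 (subtract 2h to convert from UTC+2).
Bianca in UTC: 09:00-11:45, 12:00-17:15 (add 7h to convert from UTC-7).
Arjun in UTC: 09:00-15:15 (subtract 2h to convert from UTC+2).
Luca in UTC: 09:00-11:00, 11:15-16:00, 17:45-18:00 (add 7h to convert from UTC-7).
Aarav ∩ Oona: 09:30-10:15, 12:45-15:30.
Aarav ∩ Oona ∩ Sofia: 09:30-10:15, 12:45-15:30.
Aarav ∩ Oona ∩ Sofia ∩ Finn: 09:30-10:15, 12:45-14:15.
Aarav ∩ Oona ∩ Sofia ∩ Finn ∩ Bianca: 09:30-10:15, 12:45-14:15.
Aarav ∩ Oona ∩ Sofia ∩ Finn ∩ Bianca ∩ Arjun: 09:30-10:15, 12:45-14:15.
Aarav ∩ Oona ∩ Sofia ∩ Finn ∩ Bianca ∩ Arjun ∩ Luca: 09:30-10:15, 12:45-14:15.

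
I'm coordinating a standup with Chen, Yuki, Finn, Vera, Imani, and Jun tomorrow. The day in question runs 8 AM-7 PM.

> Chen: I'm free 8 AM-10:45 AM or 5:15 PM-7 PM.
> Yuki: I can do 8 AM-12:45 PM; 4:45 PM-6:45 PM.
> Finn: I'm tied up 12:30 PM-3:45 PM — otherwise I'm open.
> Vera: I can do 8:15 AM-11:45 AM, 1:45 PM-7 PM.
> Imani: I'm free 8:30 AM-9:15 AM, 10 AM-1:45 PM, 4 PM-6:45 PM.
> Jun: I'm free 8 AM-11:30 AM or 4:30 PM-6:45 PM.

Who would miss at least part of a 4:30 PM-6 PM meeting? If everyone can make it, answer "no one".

Chen free: 08:00-10:45, 17:15-19:00.
Yuki free: 08:00-12:45, 16:45-18:45.
Finn free: 08:00-12:30, 15:45-19:00 (invert busy blocks within the working day).
Vera free: 08:15-11:45, 13:45-19:00.
Imani free: 08:30-09:15, 10:00-13:45, 16:00-18:45.
Jun free: 08:00-11:30, 16:30-18:45.
Chen: not fully free for 16:30-18:00. Yuki: not fully free for 16:30-18:00. Finn: free for 16:30-18:00. Vera: free for 16:30-18:00. Imani: free for 16:30-18:00. Jun: free for 16:30-18:00.

Chen, Yuki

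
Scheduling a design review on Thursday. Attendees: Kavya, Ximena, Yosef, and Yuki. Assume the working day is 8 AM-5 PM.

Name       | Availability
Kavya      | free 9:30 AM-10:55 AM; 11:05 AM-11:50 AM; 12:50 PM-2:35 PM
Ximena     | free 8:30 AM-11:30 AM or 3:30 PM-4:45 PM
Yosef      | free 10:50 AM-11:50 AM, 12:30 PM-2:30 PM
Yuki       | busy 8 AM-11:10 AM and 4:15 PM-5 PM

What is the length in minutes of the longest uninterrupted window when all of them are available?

Kavya free: 09:30-10:55, 11:05-11:50, 12:50-14:35.
Ximena free: 08:30-11:30, 15:30-16:45.
Yosef free: 10:50-11:50, 12:30-14:30.
Yuki free: 11:10-16:15 (invert busy blocks within the working day).
Kavya ∩ Ximena: 09:30-10:55, 11:05-11:30.
Kavya ∩ Ximena ∩ Yosef: 10:50-10:55, 11:05-11:30.
Kavya ∩ Ximena ∩ Yosef ∩ Yuki: 11:10-11:30.
Those are the intersection windows.
The longest is 11:10-11:30 at 20 minutes.

20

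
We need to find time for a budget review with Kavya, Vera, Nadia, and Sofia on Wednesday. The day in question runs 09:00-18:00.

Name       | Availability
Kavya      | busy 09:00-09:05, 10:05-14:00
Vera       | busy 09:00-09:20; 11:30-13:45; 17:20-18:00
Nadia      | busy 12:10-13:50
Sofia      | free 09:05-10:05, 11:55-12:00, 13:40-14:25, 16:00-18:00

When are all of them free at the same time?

09:20-10:05, 14:00-14:25, 16:00-17:20

Kavya free: 09:05-10:05, 14:00-18:00 (invert busy blocks within the working day).
Vera free: 09:20-11:30, 13:45-17:20 (invert busy blocks within the working day).
Nadia free: 09:00-12:10, 13:50-18:00 (invert busy blocks within the working day).
Sofia free: 09:05-10:05, 11:55-12:00, 13:40-14:25, 16:00-18:00.
Kavya ∩ Vera: 09:20-10:05, 14:00-17:20.
Kavya ∩ Vera ∩ Nadia: 09:20-10:05, 14:00-17:20.
Kavya ∩ Vera ∩ Nadia ∩ Sofia: 09:20-10:05, 14:00-14:25, 16:00-17:20.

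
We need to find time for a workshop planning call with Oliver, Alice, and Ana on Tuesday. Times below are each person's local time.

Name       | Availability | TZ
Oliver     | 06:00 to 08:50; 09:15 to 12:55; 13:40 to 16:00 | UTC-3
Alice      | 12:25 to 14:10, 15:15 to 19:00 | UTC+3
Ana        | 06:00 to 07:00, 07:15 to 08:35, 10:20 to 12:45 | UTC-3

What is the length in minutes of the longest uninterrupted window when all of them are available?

Oliver in UTC: 09:00-11:50, 12:15-15:55, 16:40-19:00 (add 3h to convert from UTC-3).
Alice in UTC: 09:25-11:10, 12:15-16:00 (subtract 3h to convert from UTC+3).
Ana in UTC: 09:00-10:00, 10:15-11:35, 13:20-15:45 (add 3h to convert from UTC-3).
Oliver ∩ Alice: 09:25-11:10, 12:15-15:55.
Oliver ∩ Alice ∩ Ana: 09:25-10:00, 10:15-11:10, 13:20-15:45.
So the common availability across everyone is 09:25-10:00, 10:15-11:10, 13:20-15:45.
The longest is 13:20-15:45 at 145 minutes.

145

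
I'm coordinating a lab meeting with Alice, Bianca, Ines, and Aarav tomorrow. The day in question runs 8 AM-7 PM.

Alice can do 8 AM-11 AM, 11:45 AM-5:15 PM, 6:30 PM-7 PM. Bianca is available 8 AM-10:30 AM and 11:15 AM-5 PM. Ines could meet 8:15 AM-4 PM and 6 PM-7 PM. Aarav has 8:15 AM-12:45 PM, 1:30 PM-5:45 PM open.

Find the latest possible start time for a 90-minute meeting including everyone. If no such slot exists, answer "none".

14:30

Alice ∩ Bianca: 08:00-10:30, 11:45-17:00.
Alice ∩ Bianca ∩ Ines: 08:15-10:30, 11:45-16:00.
Alice ∩ Bianca ∩ Ines ∩ Aarav: 08:15-10:30, 11:45-12:45, 13:30-16:00.
The last common window of at least 90 minutes is 13:30-16:00; a 90-minute meeting can start as late as 14:30 and still end by 16:00.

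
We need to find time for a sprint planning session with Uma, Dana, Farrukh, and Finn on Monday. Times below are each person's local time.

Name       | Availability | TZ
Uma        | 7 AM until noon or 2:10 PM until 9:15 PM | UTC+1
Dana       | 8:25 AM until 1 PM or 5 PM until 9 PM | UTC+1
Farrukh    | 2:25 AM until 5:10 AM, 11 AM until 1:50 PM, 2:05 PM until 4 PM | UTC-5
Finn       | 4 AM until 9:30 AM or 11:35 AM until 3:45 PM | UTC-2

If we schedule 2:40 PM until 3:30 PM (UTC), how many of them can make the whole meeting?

Uma in UTC: 06:00-11:00, 13:10-20:15 (subtract 1h to convert from UTC+1).
Dana in UTC: 07:25-12:00, 16:00-20:00 (subtract 1h to convert from UTC+1).
Farrukh in UTC: 07:25-10:10, 16:00-18:50, 19:05-21:00 (add 5h to convert from UTC-5).
Finn in UTC: 06:00-11:30, 13:35-17:45 (add 2h to convert from UTC-2).
Uma and Finn can make the full 14:40-15:30 slot — that's 2.

2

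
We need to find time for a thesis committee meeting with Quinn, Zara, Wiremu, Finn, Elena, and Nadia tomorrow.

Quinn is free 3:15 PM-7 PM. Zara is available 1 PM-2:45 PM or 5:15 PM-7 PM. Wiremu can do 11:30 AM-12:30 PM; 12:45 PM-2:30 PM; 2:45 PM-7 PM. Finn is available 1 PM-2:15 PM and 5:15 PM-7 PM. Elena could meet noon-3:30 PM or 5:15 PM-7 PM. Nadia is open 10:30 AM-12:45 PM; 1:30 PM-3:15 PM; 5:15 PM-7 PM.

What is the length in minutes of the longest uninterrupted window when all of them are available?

Quinn ∩ Zara: 17:15-19:00.
Quinn ∩ Zara ∩ Wiremu: 17:15-19:00.
Quinn ∩ Zara ∩ Wiremu ∩ Finn: 17:15-19:00.
Quinn ∩ Zara ∩ Wiremu ∩ Finn ∩ Elena: 17:15-19:00.
Quinn ∩ Zara ∩ Wiremu ∩ Finn ∩ Elena ∩ Nadia: 17:15-19:00.
The longest is 17:15-19:00 at 105 minutes.

105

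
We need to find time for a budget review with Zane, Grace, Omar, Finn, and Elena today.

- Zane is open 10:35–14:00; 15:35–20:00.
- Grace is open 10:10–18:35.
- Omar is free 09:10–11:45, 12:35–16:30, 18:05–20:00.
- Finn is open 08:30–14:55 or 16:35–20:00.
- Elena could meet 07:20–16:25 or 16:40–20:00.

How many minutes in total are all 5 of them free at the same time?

Zane ∩ Grace: 10:35-14:00, 15:35-18:35.
Zane ∩ Grace ∩ Omar: 10:35-11:45, 12:35-14:00, 15:35-16:30, 18:05-18:35.
Zane ∩ Grace ∩ Omar ∩ Finn: 10:35-11:45, 12:35-14:00, 18:05-18:35.
Zane ∩ Grace ∩ Omar ∩ Finn ∩ Elena: 10:35-11:45, 12:35-14:00, 18:05-18:35.
Summing the common windows: 70 + 85 + 30 = 185 minutes.

185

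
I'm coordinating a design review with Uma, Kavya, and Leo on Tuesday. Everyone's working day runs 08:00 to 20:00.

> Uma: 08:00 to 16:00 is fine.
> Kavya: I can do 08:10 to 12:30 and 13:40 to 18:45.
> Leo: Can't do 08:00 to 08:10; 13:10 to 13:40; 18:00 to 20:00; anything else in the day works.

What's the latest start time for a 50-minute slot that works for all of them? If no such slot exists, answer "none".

15:10

Uma free: 08:00-16:00.
Kavya free: 08:10-12:30, 13:40-18:45.
Leo free: 08:10-13:10, 13:40-18:00 (invert busy blocks within the working day).
Uma ∩ Kavya: 08:10-12:30, 13:40-16:00.
Uma ∩ Kavya ∩ Leo: 08:10-12:30, 13:40-16:00.
So the common availability across everyone is 08:10-12:30, 13:40-16:00.
The last common window of at least 50 minutes is 13:40-16:00; a 50-minute meeting can start as late as 15:10 and still end by 16:00.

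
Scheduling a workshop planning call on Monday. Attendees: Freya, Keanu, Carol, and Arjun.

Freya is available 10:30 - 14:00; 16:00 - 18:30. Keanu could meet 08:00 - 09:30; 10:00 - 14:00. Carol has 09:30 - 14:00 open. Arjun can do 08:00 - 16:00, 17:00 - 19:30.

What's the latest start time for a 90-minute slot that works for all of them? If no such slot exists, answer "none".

12:30

Freya ∩ Keanu: 10:30-14:00.
Freya ∩ Keanu ∩ Carol: 10:30-14:00.
Freya ∩ Keanu ∩ Carol ∩ Arjun: 10:30-14:00.
So the common availability across everyone is 10:30-14:00.
The last common window of at least 90 minutes is 10:30-14:00; a 90-minute meeting can start as late as 12:30 and still end by 14:00.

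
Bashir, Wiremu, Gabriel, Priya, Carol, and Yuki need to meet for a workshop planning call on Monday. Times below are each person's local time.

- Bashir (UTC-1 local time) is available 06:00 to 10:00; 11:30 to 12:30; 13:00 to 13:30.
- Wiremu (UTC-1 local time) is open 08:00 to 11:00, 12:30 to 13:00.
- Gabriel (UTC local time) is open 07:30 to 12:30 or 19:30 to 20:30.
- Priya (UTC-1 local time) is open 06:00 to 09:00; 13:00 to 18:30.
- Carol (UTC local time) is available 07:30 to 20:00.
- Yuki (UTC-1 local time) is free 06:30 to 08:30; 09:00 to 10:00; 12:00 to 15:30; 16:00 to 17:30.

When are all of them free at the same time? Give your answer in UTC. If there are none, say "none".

09:00-09:30

Bashir in UTC: 07:00-11:00, 12:30-13:30, 14:00-14:30 (add 1h to convert from UTC-1).
Wiremu in UTC: 09:00-12:00, 13:30-14:00 (add 1h to convert from UTC-1).
Gabriel in UTC: 07:30-12:30, 19:30-20:30.
Priya in UTC: 07:00-10:00, 14:00-19:30 (add 1h to convert from UTC-1).
Carol in UTC: 07:30-20:00.
Yuki in UTC: 07:30-09:30, 10:00-11:00, 13:00-16:30, 17:00-18:30 (add 1h to convert from UTC-1).
Bashir ∩ Wiremu: 09:00-11:00.
Bashir ∩ Wiremu ∩ Gabriel: 09:00-11:00.
Bashir ∩ Wiremu ∩ Gabriel ∩ Priya: 09:00-10:00.
Bashir ∩ Wiremu ∩ Gabriel ∩ Priya ∩ Carol: 09:00-10:00.
Bashir ∩ Wiremu ∩ Gabriel ∩ Priya ∩ Carol ∩ Yuki: 09:00-09:30.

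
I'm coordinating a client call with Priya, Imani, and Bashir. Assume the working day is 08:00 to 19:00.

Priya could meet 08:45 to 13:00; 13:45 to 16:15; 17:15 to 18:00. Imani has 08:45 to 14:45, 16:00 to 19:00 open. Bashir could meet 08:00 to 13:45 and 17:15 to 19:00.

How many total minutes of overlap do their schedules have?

Priya ∩ Imani: 08:45-13:00, 13:45-14:45, 16:00-16:15, 17:15-18:00.
Priya ∩ Imani ∩ Bashir: 08:45-13:00, 17:15-18:00.
Those are the intersection windows.
Summing the common windows: 255 + 45 = 300 minutes.

300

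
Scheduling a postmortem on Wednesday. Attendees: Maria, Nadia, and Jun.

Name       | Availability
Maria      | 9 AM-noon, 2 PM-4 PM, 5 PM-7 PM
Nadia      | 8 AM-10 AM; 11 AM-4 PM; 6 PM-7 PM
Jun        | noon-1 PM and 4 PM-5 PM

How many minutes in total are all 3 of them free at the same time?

Maria ∩ Nadia: 09:00-10:00, 11:00-12:00, 14:00-16:00, 18:00-19:00.
Maria ∩ Nadia ∩ Jun: ∅.
There is no time when everyone is free.
There is no common window, so the total is 0 minutes.

0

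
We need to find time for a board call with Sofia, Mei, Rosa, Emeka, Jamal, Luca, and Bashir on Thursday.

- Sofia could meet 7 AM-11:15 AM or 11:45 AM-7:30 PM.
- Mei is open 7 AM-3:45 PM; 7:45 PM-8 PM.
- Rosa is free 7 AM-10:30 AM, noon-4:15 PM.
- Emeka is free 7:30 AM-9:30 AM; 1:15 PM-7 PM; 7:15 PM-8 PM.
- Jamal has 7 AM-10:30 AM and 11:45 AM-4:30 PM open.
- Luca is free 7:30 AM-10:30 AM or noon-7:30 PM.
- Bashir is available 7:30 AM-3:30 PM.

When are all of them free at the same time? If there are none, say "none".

07:30-09:30, 13:15-15:30

Sofia ∩ Mei: 07:00-11:15, 11:45-15:45.
Sofia ∩ Mei ∩ Rosa: 07:00-10:30, 12:00-15:45.
Sofia ∩ Mei ∩ Rosa ∩ Emeka: 07:30-09:30, 13:15-15:45.
Sofia ∩ Mei ∩ Rosa ∩ Emeka ∩ Jamal: 07:30-09:30, 13:15-15:45.
Sofia ∩ Mei ∩ Rosa ∩ Emeka ∩ Jamal ∩ Luca: 07:30-09:30, 13:15-15:45.
Sofia ∩ Mei ∩ Rosa ∩ Emeka ∩ Jamal ∩ Luca ∩ Bashir: 07:30-09:30, 13:15-15:30.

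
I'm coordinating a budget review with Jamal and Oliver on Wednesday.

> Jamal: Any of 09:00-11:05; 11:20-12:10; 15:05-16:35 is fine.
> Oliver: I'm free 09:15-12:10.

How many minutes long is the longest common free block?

110

Jamal ∩ Oliver: 09:15-11:05, 11:20-12:10.
So the common availability across everyone is 09:15-11:05, 11:20-12:10.
The longest is 09:15-11:05 at 110 minutes.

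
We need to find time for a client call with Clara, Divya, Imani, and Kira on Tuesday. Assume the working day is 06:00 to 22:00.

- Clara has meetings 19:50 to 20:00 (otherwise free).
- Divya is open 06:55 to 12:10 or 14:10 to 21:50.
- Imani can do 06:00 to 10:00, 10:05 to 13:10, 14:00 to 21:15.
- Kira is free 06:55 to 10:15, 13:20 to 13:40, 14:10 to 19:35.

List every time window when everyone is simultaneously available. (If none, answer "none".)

06:55-10:00, 10:05-10:15, 14:10-19:35

Clara free: 06:00-19:50, 20:00-22:00 (invert busy blocks within the working day).
Divya free: 06:55-12:10, 14:10-21:50.
Imani free: 06:00-10:00, 10:05-13:10, 14:00-21:15.
Kira free: 06:55-10:15, 13:20-13:40, 14:10-19:35.
Clara ∩ Divya: 06:55-12:10, 14:10-19:50, 20:00-21:50.
Clara ∩ Divya ∩ Imani: 06:55-10:00, 10:05-12:10, 14:10-19:50, 20:00-21:15.
Clara ∩ Divya ∩ Imani ∩ Kira: 06:55-10:00, 10:05-10:15, 14:10-19:35.
Those are the intersection windows.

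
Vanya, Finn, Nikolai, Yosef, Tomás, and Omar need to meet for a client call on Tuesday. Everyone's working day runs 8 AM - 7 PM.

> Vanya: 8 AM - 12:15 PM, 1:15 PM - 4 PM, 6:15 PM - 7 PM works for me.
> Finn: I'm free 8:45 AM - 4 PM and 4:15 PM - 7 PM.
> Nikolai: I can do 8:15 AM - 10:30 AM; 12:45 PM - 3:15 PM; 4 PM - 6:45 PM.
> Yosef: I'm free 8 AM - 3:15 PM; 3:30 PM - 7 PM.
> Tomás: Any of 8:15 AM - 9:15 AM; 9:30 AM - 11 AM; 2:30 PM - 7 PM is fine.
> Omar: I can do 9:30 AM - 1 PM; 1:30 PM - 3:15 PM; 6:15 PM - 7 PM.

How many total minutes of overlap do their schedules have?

135

Vanya ∩ Finn: 08:45-12:15, 13:15-16:00, 18:15-19:00.
Vanya ∩ Finn ∩ Nikolai: 08:45-10:30, 13:15-15:15, 18:15-18:45.
Vanya ∩ Finn ∩ Nikolai ∩ Yosef: 08:45-10:30, 13:15-15:15, 18:15-18:45.
Vanya ∩ Finn ∩ Nikolai ∩ Yosef ∩ Tomás: 08:45-09:15, 09:30-10:30, 14:30-15:15, 18:15-18:45.
Vanya ∩ Finn ∩ Nikolai ∩ Yosef ∩ Tomás ∩ Omar: 09:30-10:30, 14:30-15:15, 18:15-18:45.
So the common availability across everyone is 09:30-10:30, 14:30-15:15, 18:15-18:45.
Summing the common windows: 60 + 45 + 30 = 135 minutes.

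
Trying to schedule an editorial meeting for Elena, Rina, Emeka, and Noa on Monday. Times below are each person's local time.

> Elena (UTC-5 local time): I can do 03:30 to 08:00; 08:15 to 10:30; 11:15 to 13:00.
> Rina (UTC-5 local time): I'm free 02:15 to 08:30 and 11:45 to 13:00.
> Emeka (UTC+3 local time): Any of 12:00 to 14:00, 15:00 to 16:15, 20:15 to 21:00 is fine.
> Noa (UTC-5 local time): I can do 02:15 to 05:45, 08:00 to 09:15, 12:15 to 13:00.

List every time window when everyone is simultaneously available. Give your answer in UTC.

09:00-10:45, 17:15-18:00

Elena in UTC: 08:30-13:00, 13:15-15:30, 16:15-18:00 (add 5h to convert from UTC-5).
Rina in UTC: 07:15-13:30, 16:45-18:00 (add 5h to convert from UTC-5).
Emeka in UTC: 09:00-11:00, 12:00-13:15, 17:15-18:00 (subtract 3h to convert from UTC+3).
Noa in UTC: 07:15-10:45, 13:00-14:15, 17:15-18:00 (add 5h to convert from UTC-5).
Elena ∩ Rina: 08:30-13:00, 13:15-13:30, 16:45-18:00.
Elena ∩ Rina ∩ Emeka: 09:00-11:00, 12:00-13:00, 17:15-18:00.
Elena ∩ Rina ∩ Emeka ∩ Noa: 09:00-10:45, 17:15-18:00.
Those are the intersection windows.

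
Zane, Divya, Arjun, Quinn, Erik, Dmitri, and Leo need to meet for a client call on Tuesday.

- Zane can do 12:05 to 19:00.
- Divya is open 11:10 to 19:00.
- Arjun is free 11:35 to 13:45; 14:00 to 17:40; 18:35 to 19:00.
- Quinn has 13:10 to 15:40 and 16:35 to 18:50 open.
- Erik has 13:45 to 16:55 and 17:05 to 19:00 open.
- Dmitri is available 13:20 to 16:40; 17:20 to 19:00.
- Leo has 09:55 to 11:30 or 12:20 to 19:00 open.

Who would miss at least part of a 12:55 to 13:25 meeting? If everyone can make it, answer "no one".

Dmitri, Erik, Quinn

Zane: free for 12:55-13:25. Divya: free for 12:55-13:25. Arjun: free for 12:55-13:25. Quinn: not fully free for 12:55-13:25. Erik: not fully free for 12:55-13:25. Dmitri: not fully free for 12:55-13:25. Leo: free for 12:55-13:25.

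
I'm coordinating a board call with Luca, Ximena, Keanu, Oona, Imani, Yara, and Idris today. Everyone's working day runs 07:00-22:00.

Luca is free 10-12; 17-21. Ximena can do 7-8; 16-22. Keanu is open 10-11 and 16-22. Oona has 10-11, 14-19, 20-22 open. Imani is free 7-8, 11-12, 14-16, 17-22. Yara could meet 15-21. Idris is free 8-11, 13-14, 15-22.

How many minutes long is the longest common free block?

Luca ∩ Ximena: 17:00-21:00.
Luca ∩ Ximena ∩ Keanu: 17:00-21:00.
Luca ∩ Ximena ∩ Keanu ∩ Oona: 17:00-19:00, 20:00-21:00.
Luca ∩ Ximena ∩ Keanu ∩ Oona ∩ Imani: 17:00-19:00, 20:00-21:00.
Luca ∩ Ximena ∩ Keanu ∩ Oona ∩ Imani ∩ Yara: 17:00-19:00, 20:00-21:00.
Luca ∩ Ximena ∩ Keanu ∩ Oona ∩ Imani ∩ Yara ∩ Idris: 17:00-19:00, 20:00-21:00.
So the common availability across everyone is 17:00-19:00, 20:00-21:00.
The longest is 17:00-19:00 at 120 minutes.

120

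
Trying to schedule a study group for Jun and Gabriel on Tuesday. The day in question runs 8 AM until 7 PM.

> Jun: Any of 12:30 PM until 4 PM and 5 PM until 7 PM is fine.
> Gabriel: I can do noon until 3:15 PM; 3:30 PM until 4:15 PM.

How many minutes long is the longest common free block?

Jun ∩ Gabriel: 12:30-15:15, 15:30-16:00.
So the common availability across everyone is 12:30-15:15, 15:30-16:00.
The longest is 12:30-15:15 at 165 minutes.

165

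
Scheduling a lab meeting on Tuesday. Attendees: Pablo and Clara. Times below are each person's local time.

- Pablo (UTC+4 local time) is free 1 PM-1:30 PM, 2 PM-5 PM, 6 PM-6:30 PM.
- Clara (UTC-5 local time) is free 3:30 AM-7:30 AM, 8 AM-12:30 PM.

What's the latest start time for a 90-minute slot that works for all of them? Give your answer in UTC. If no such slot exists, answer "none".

11:00

Pablo in UTC: 09:00-09:30, 10:00-13:00, 14:00-14:30 (subtract 4h to convert from UTC+4).
Clara in UTC: 08:30-12:30, 13:00-17:30 (add 5h to convert from UTC-5).
Pablo ∩ Clara: 09:00-09:30, 10:00-12:30, 14:00-14:30.
The last common window of at least 90 minutes is 10:00-12:30; a 90-minute meeting can start as late as 11:00 and still end by 12:30.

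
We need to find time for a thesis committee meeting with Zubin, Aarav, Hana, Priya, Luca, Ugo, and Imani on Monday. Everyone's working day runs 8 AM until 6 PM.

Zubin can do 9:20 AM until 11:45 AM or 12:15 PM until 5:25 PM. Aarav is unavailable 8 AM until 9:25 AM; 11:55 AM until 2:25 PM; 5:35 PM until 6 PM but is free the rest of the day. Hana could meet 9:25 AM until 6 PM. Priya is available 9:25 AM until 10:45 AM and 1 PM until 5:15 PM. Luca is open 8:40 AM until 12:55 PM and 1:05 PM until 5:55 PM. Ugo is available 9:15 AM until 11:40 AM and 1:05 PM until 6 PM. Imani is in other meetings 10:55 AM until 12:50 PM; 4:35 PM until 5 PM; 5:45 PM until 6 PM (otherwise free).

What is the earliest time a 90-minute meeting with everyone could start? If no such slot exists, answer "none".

Zubin free: 09:20-11:45, 12:15-17:25.
Aarav free: 09:25-11:55, 14:25-17:35 (invert busy blocks within the working day).
Hana free: 09:25-18:00.
Priya free: 09:25-10:45, 13:00-17:15.
Luca free: 08:40-12:55, 13:05-17:55.
Ugo free: 09:15-11:40, 13:05-18:00.
Imani free: 08:00-10:55, 12:50-16:35, 17:00-17:45 (invert busy blocks within the working day).
Zubin ∩ Aarav: 09:25-11:45, 14:25-17:25.
Zubin ∩ Aarav ∩ Hana: 09:25-11:45, 14:25-17:25.
Zubin ∩ Aarav ∩ Hana ∩ Priya: 09:25-10:45, 14:25-17:15.
Zubin ∩ Aarav ∩ Hana ∩ Priya ∩ Luca: 09:25-10:45, 14:25-17:15.
Zubin ∩ Aarav ∩ Hana ∩ Priya ∩ Luca ∩ Ugo: 09:25-10:45, 14:25-17:15.
Zubin ∩ Aarav ∩ Hana ∩ Priya ∩ Luca ∩ Ugo ∩ Imani: 09:25-10:45, 14:25-16:35, 17:00-17:15.
The first common window of at least 90 minutes is 14:25-16:35, so the earliest start is 14:25.

14:25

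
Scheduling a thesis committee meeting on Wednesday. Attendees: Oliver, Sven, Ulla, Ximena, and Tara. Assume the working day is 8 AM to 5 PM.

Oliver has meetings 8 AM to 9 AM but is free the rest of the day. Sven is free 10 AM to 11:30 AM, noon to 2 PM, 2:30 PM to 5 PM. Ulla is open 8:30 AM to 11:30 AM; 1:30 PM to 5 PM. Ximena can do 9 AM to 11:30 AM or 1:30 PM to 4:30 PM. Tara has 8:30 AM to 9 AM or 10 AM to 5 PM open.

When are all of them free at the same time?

10:00-11:30, 13:30-14:00, 14:30-16:30

Oliver free: 09:00-17:00 (invert busy blocks within the working day).
Sven free: 10:00-11:30, 12:00-14:00, 14:30-17:00.
Ulla free: 08:30-11:30, 13:30-17:00.
Ximena free: 09:00-11:30, 13:30-16:30.
Tara free: 08:30-09:00, 10:00-17:00.
Oliver ∩ Sven: 10:00-11:30, 12:00-14:00, 14:30-17:00.
Oliver ∩ Sven ∩ Ulla: 10:00-11:30, 13:30-14:00, 14:30-17:00.
Oliver ∩ Sven ∩ Ulla ∩ Ximena: 10:00-11:30, 13:30-14:00, 14:30-16:30.
Oliver ∩ Sven ∩ Ulla ∩ Ximena ∩ Tara: 10:00-11:30, 13:30-14:00, 14:30-16:30.
So the common availability across everyone is 10:00-11:30, 13:30-14:00, 14:30-16:30.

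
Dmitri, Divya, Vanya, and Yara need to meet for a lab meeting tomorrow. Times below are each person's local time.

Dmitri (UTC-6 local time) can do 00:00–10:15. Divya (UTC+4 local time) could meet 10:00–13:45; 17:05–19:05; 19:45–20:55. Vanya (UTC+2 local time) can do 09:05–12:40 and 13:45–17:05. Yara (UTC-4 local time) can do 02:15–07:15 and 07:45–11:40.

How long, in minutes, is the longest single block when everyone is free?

Dmitri in UTC: 06:00-16:15 (add 6h to convert from UTC-6).
Divya in UTC: 06:00-09:45, 13:05-15:05, 15:45-16:55 (subtract 4h to convert from UTC+4).
Vanya in UTC: 07:05-10:40, 11:45-15:05 (subtract 2h to convert from UTC+2).
Yara in UTC: 06:15-11:15, 11:45-15:40 (add 4h to convert from UTC-4).
Dmitri ∩ Divya: 06:00-09:45, 13:05-15:05, 15:45-16:15.
Dmitri ∩ Divya ∩ Vanya: 07:05-09:45, 13:05-15:05.
Dmitri ∩ Divya ∩ Vanya ∩ Yara: 07:05-09:45, 13:05-15:05.
So the common availability across everyone is 07:05-09:45, 13:05-15:05.
The longest is 07:05-09:45 at 160 minutes.

160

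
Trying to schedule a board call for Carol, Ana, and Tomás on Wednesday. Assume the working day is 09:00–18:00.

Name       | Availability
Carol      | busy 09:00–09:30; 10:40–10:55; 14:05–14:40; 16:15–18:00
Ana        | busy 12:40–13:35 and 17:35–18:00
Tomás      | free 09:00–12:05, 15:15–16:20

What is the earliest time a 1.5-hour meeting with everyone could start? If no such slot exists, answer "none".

none

Carol free: 09:30-10:40, 10:55-14:05, 14:40-16:15 (invert busy blocks within the working day).
Ana free: 09:00-12:40, 13:35-17:35 (invert busy blocks within the working day).
Tomás free: 09:00-12:05, 15:15-16:20.
Carol ∩ Ana: 09:30-10:40, 10:55-12:40, 13:35-14:05, 14:40-16:15.
Carol ∩ Ana ∩ Tomás: 09:30-10:40, 10:55-12:05, 15:15-16:15.
Those are the intersection windows.
No common window is at least 90 minutes long.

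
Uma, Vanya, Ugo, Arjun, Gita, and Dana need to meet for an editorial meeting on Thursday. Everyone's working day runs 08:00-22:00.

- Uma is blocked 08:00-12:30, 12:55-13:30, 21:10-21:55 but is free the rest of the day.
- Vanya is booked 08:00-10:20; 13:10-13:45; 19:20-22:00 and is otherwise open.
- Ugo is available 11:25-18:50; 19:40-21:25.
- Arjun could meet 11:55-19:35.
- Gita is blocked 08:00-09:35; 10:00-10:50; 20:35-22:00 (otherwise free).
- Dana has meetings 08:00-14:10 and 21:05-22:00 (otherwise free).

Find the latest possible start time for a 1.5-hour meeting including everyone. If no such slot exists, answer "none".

Uma free: 12:30-12:55, 13:30-21:10, 21:55-22:00 (invert busy blocks within the working day).
Vanya free: 10:20-13:10, 13:45-19:20 (invert busy blocks within the working day).
Ugo free: 11:25-18:50, 19:40-21:25.
Arjun free: 11:55-19:35.
Gita free: 09:35-10:00, 10:50-20:35 (invert busy blocks within the working day).
Dana free: 14:10-21:05 (invert busy blocks within the working day).
Uma ∩ Vanya: 12:30-12:55, 13:45-19:20.
Uma ∩ Vanya ∩ Ugo: 12:30-12:55, 13:45-18:50.
Uma ∩ Vanya ∩ Ugo ∩ Arjun: 12:30-12:55, 13:45-18:50.
Uma ∩ Vanya ∩ Ugo ∩ Arjun ∩ Gita: 12:30-12:55, 13:45-18:50.
Uma ∩ Vanya ∩ Ugo ∩ Arjun ∩ Gita ∩ Dana: 14:10-18:50.
The last common window of at least 90 minutes is 14:10-18:50; a 90-minute meeting can start as late as 17:20 and still end by 18:50.

17:20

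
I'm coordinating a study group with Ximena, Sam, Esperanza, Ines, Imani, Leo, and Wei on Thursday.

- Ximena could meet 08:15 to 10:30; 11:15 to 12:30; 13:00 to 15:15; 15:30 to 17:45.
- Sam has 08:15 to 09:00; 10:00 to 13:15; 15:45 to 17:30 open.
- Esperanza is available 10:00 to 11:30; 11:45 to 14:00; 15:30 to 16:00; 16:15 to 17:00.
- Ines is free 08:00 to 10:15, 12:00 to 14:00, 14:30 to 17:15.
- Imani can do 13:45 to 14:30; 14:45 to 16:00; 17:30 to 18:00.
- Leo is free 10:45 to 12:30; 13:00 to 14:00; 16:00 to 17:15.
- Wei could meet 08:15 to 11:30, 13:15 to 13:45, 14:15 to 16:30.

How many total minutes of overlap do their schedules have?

Ximena ∩ Sam: 08:15-09:00, 10:00-10:30, 11:15-12:30, 13:00-13:15, 15:45-17:30.
Ximena ∩ Sam ∩ Esperanza: 10:00-10:30, 11:15-11:30, 11:45-12:30, 13:00-13:15, 15:45-16:00, 16:15-17:00.
Ximena ∩ Sam ∩ Esperanza ∩ Ines: 10:00-10:15, 12:00-12:30, 13:00-13:15, 15:45-16:00, 16:15-17:00.
Ximena ∩ Sam ∩ Esperanza ∩ Ines ∩ Imani: 15:45-16:00.
Ximena ∩ Sam ∩ Esperanza ∩ Ines ∩ Imani ∩ Leo: ∅.
Ximena ∩ Sam ∩ Esperanza ∩ Ines ∩ Imani ∩ Leo ∩ Wei: ∅.
There is no time when everyone is free.
There is no common window, so the total is 0 minutes.

0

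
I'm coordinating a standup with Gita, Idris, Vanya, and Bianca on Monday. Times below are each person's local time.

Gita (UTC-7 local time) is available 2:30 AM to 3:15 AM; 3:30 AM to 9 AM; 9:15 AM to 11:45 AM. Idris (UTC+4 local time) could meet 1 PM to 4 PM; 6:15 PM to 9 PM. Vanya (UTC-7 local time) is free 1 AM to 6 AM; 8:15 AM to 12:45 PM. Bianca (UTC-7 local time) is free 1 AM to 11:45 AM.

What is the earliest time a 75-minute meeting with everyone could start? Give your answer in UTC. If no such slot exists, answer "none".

Gita in UTC: 09:30-10:15, 10:30-16:00, 16:15-18:45 (add 7h to convert from UTC-7).
Idris in UTC: 09:00-12:00, 14:15-17:00 (subtract 4h to convert from UTC+4).
Vanya in UTC: 08:00-13:00, 15:15-19:45 (add 7h to convert from UTC-7).
Bianca in UTC: 08:00-18:45 (add 7h to convert from UTC-7).
Gita ∩ Idris: 09:30-10:15, 10:30-12:00, 14:15-16:00, 16:15-17:00.
Gita ∩ Idris ∩ Vanya: 09:30-10:15, 10:30-12:00, 15:15-16:00, 16:15-17:00.
Gita ∩ Idris ∩ Vanya ∩ Bianca: 09:30-10:15, 10:30-12:00, 15:15-16:00, 16:15-17:00.
The first common window of at least 75 minutes is 10:30-12:00, so the earliest start is 10:30.

10:30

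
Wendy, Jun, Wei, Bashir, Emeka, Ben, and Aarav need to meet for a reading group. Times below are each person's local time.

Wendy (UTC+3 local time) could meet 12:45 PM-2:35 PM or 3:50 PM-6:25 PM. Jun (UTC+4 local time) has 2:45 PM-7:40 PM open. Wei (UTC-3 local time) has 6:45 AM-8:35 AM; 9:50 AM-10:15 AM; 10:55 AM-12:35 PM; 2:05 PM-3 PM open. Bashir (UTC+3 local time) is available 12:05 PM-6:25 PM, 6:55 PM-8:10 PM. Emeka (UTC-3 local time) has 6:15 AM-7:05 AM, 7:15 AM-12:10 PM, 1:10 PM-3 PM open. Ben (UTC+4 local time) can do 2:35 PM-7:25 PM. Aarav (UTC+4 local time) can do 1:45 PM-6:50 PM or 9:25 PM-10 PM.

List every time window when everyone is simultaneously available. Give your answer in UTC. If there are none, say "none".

10:45-11:35, 12:50-13:15, 13:55-14:50

Wendy in UTC: 09:45-11:35, 12:50-15:25 (subtract 3h to convert from UTC+3).
Jun in UTC: 10:45-15:40 (subtract 4h to convert from UTC+4).
Wei in UTC: 09:45-11:35, 12:50-13:15, 13:55-15:35, 17:05-18:00 (add 3h to convert from UTC-3).
Bashir in UTC: 09:05-15:25, 15:55-17:10 (subtract 3h to convert from UTC+3).
Emeka in UTC: 09:15-10:05, 10:15-15:10, 16:10-18:00 (add 3h to convert from UTC-3).
Ben in UTC: 10:35-15:25 (subtract 4h to convert from UTC+4).
Aarav in UTC: 09:45-14:50, 17:25-18:00 (subtract 4h to convert from UTC+4).
Wendy ∩ Jun: 10:45-11:35, 12:50-15:25.
Wendy ∩ Jun ∩ Wei: 10:45-11:35, 12:50-13:15, 13:55-15:25.
Wendy ∩ Jun ∩ Wei ∩ Bashir: 10:45-11:35, 12:50-13:15, 13:55-15:25.
Wendy ∩ Jun ∩ Wei ∩ Bashir ∩ Emeka: 10:45-11:35, 12:50-13:15, 13:55-15:10.
Wendy ∩ Jun ∩ Wei ∩ Bashir ∩ Emeka ∩ Ben: 10:45-11:35, 12:50-13:15, 13:55-15:10.
Wendy ∩ Jun ∩ Wei ∩ Bashir ∩ Emeka ∩ Ben ∩ Aarav: 10:45-11:35, 12:50-13:15, 13:55-14:50.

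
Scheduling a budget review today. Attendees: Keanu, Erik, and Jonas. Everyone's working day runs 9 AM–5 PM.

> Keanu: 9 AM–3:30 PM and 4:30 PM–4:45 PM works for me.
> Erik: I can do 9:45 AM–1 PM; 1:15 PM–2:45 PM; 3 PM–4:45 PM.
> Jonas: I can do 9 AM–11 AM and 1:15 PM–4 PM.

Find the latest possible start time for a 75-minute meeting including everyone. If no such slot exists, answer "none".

Keanu ∩ Erik: 09:45-13:00, 13:15-14:45, 15:00-15:30, 16:30-16:45.
Keanu ∩ Erik ∩ Jonas: 09:45-11:00, 13:15-14:45, 15:00-15:30.
The last common window of at least 75 minutes is 13:15-14:45; a 75-minute meeting can start as late as 13:30 and still end by 14:45.

13:30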